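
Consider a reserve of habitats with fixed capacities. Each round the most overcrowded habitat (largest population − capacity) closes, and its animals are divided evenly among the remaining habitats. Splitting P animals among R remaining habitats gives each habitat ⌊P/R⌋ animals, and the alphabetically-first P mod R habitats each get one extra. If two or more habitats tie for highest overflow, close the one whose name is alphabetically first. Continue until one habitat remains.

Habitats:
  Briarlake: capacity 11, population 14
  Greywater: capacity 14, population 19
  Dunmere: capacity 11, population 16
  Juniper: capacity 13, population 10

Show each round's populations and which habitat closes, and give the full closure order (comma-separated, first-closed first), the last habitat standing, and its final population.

Closure order: Dunmere, Greywater, Briarlake
Last habitat: Juniper with 59 animals

Round 1: Briarlake=14 Dunmere=16 Greywater=19 Juniper=10 → close Dunmere (overflow 5)
  16÷3 = 5 each, +1 to first 1
Round 2: Briarlake=20 Greywater=24 Juniper=15 → close Greywater (overflow 10)
  24÷2 = 12 each, +1 to first 0
Round 3: Briarlake=32 Juniper=27 → close Briarlake (overflow 21)
  32÷1 = 32 each, +1 to first 0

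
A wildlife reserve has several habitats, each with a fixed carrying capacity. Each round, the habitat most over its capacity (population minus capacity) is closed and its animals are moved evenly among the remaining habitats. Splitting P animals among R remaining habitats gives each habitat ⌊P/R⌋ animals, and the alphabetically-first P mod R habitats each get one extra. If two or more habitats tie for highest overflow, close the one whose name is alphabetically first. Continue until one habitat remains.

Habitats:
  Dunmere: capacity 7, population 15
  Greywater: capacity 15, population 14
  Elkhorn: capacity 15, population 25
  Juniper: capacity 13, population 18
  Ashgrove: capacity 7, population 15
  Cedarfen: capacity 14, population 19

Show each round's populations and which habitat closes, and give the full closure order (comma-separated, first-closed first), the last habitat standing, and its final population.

Round 1: Ashgrove=15 Cedarfen=19 Dunmere=15 Elkhorn=25 Greywater=14 Juniper=18 → close Elkhorn (overflow 10)
  25÷5 = 5 each, +1 to first 0
Round 2: Ashgrove=20 Cedarfen=24 Dunmere=20 Greywater=19 Juniper=23 → close Ashgrove (overflow 13)
  20÷4 = 5 each, +1 to first 0
Round 3: Cedarfen=29 Dunmere=25 Greywater=24 Juniper=28 → close Dunmere (overflow 18)
  25÷3 = 8 each, +1 to first 1
Round 4: Cedarfen=38 Greywater=32 Juniper=36 → close Cedarfen (overflow 24)
  38÷2 = 19 each, +1 to first 0
Round 5: Greywater=51 Juniper=55 → close Juniper (overflow 42)
  55÷1 = 55 each, +1 to first 0

Closure order: Elkhorn, Ashgrove, Dunmere, Cedarfen, Juniper
Last habitat: Greywater with 106 animals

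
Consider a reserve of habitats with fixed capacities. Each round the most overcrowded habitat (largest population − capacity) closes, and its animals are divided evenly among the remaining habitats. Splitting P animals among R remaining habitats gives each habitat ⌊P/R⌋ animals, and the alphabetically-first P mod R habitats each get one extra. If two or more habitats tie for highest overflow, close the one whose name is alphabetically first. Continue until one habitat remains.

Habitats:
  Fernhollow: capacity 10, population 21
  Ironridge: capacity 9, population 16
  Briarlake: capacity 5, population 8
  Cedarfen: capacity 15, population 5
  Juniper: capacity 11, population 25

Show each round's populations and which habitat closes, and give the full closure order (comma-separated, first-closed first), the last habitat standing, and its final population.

Closure order: Juniper, Fernhollow, Ironridge, Briarlake
Last habitat: Cedarfen with 75 animals

Round 1: Briarlake=8 Cedarfen=5 Fernhollow=21 Ironridge=16 Juniper=25 → close Juniper (overflow 14)
  25÷4 = 6 each, +1 to first 1
Round 2: Briarlake=15 Cedarfen=11 Fernhollow=27 Ironridge=22 → close Fernhollow (overflow 17)
  27÷3 = 9 each, +1 to first 0
Round 3: Briarlake=24 Cedarfen=20 Ironridge=31 → close Ironridge (overflow 22)
  31÷2 = 15 each, +1 to first 1
Round 4: Briarlake=40 Cedarfen=35 → close Briarlake (overflow 35)
  40÷1 = 40 each, +1 to first 0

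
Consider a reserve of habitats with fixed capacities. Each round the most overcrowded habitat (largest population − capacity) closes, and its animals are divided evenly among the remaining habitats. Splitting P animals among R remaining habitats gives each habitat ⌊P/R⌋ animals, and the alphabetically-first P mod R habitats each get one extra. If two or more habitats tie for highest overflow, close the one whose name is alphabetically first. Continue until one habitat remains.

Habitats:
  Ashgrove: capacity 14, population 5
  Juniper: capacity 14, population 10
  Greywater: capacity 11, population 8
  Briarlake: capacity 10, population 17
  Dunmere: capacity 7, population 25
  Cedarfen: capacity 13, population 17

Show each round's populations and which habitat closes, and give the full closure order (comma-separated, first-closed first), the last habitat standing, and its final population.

Round 1: Ashgrove=5 Briarlake=17 Cedarfen=17 Dunmere=25 Greywater=8 Juniper=10 → close Dunmere (overflow 18)
  25÷5 = 5 each, +1 to first 0
Round 2: Ashgrove=10 Briarlake=22 Cedarfen=22 Greywater=13 Juniper=15 → close Briarlake (overflow 12)
  22÷4 = 5 each, +1 to first 2
Round 3: Ashgrove=16 Cedarfen=28 Greywater=18 Juniper=20 → close Cedarfen (overflow 15)
  28÷3 = 9 each, +1 to first 1
Round 4: Ashgrove=26 Greywater=27 Juniper=29 → close Greywater (overflow 16)
  27÷2 = 13 each, +1 to first 1
Round 5: Ashgrove=40 Juniper=42 → close Juniper (overflow 28)
  42÷1 = 42 each, +1 to first 0

Closure order: Dunmere, Briarlake, Cedarfen, Greywater, Juniper
Last habitat: Ashgrove with 82 animals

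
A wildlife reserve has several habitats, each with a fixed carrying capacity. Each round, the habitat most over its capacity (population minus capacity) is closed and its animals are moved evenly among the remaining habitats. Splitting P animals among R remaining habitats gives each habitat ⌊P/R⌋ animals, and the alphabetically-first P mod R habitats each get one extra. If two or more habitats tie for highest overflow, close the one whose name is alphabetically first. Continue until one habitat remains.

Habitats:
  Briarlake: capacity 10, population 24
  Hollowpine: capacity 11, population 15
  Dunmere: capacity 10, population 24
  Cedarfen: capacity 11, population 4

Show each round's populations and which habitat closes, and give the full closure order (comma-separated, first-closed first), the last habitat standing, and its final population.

Round 1: Briarlake=24 Cedarfen=4 Dunmere=24 Hollowpine=15 → close Briarlake (overflow 14)
  24÷3 = 8 each, +1 to first 0
Round 2: Cedarfen=12 Dunmere=32 Hollowpine=23 → close Dunmere (overflow 22)
  32÷2 = 16 each, +1 to first 0
Round 3: Cedarfen=28 Hollowpine=39 → close Hollowpine (overflow 28)
  39÷1 = 39 each, +1 to first 0

Closure order: Briarlake, Dunmere, Hollowpine
Last habitat: Cedarfen with 67 animals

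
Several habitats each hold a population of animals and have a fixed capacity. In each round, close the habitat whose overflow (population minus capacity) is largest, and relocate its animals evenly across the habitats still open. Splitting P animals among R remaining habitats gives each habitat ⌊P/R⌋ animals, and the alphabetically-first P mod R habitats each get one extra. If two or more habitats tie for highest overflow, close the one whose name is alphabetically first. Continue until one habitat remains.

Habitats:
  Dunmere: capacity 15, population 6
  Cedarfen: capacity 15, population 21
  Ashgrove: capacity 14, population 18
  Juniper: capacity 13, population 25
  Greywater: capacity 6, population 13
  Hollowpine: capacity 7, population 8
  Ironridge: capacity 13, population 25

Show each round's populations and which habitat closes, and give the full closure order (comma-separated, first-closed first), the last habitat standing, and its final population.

Round 1: Ashgrove=18 Cedarfen=21 Dunmere=6 Greywater=13 Hollowpine=8 Ironridge=25 Juniper=25 → close Ironridge (overflow 12)
  25÷6 = 4 each, +1 to first 1
Round 2: Ashgrove=23 Cedarfen=25 Dunmere=10 Greywater=17 Hollowpine=12 Juniper=29 → close Juniper (overflow 16)
  29÷5 = 5 each, +1 to first 4
Round 3: Ashgrove=29 Cedarfen=31 Dunmere=16 Greywater=23 Hollowpine=17 → close Greywater (overflow 17)
  23÷4 = 5 each, +1 to first 3
Round 4: Ashgrove=35 Cedarfen=37 Dunmere=22 Hollowpine=22 → close Cedarfen (overflow 22)
  37÷3 = 12 each, +1 to first 1
Round 5: Ashgrove=48 Dunmere=34 Hollowpine=34 → close Ashgrove (overflow 34)
  48÷2 = 24 each, +1 to first 0
Round 6: Dunmere=58 Hollowpine=58 → close Hollowpine (overflow 51)
  58÷1 = 58 each, +1 to first 0

Closure order: Ironridge, Juniper, Greywater, Cedarfen, Ashgrove, Hollowpine
Last habitat: Dunmere with 116 animals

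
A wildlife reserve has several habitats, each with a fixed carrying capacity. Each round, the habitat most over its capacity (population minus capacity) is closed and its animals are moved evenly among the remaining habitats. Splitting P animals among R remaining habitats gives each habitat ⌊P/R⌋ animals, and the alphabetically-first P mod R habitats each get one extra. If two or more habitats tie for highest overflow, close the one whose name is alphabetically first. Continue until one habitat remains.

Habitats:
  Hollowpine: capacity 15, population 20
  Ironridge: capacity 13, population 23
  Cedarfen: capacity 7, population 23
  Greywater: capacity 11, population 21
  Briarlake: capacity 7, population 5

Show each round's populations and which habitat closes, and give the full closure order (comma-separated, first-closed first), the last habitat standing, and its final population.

Round 1: Briarlake=5 Cedarfen=23 Greywater=21 Hollowpine=20 Ironridge=23 → close Cedarfen (overflow 16)
  23÷4 = 5 each, +1 to first 3
Round 2: Briarlake=11 Greywater=27 Hollowpine=26 Ironridge=28 → close Greywater (overflow 16)
  27÷3 = 9 each, +1 to first 0
Round 3: Briarlake=20 Hollowpine=35 Ironridge=37 → close Ironridge (overflow 24)
  37÷2 = 18 each, +1 to first 1
Round 4: Briarlake=39 Hollowpine=53 → close Hollowpine (overflow 38)
  53÷1 = 53 each, +1 to first 0

Closure order: Cedarfen, Greywater, Ironridge, Hollowpine
Last habitat: Briarlake with 92 animals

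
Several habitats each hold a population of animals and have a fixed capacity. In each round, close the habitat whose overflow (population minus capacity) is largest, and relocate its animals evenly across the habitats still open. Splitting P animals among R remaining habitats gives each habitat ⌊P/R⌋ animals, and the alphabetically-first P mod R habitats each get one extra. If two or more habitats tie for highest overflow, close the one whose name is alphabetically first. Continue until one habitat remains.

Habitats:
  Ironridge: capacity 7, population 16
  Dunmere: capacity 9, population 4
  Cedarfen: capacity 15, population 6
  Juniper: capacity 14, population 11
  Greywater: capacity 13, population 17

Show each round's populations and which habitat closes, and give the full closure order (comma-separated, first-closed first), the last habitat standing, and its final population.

Round 1: Cedarfen=6 Dunmere=4 Greywater=17 Ironridge=16 Juniper=11 → close Ironridge (overflow 9)
  16÷4 = 4 each, +1 to first 0
Round 2: Cedarfen=10 Dunmere=8 Greywater=21 Juniper=15 → close Greywater (overflow 8)
  21÷3 = 7 each, +1 to first 0
Round 3: Cedarfen=17 Dunmere=15 Juniper=22 → close Juniper (overflow 8)
  22÷2 = 11 each, +1 to first 0
Round 4: Cedarfen=28 Dunmere=26 → close Dunmere (overflow 17)
  26÷1 = 26 each, +1 to first 0

Closure order: Ironridge, Greywater, Juniper, Dunmere
Last habitat: Cedarfen with 54 animals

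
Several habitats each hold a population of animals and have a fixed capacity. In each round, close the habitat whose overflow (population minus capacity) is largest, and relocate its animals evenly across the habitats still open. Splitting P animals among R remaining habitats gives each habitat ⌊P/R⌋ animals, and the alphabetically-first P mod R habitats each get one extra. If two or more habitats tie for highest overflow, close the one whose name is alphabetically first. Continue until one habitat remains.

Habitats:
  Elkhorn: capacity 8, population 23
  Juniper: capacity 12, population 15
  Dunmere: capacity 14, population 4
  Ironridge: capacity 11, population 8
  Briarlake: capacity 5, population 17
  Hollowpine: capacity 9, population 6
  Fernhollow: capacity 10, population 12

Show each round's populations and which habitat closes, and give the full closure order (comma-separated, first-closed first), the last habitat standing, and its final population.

Round 1: Briarlake=17 Dunmere=4 Elkhorn=23 Fernhollow=12 Hollowpine=6 Ironridge=8 Juniper=15 → close Elkhorn (overflow 15)
  23÷6 = 3 each, +1 to first 5
Round 2: Briarlake=21 Dunmere=8 Fernhollow=16 Hollowpine=10 Ironridge=12 Juniper=18 → close Briarlake (overflow 16)
  21÷5 = 4 each, +1 to first 1
Round 3: Dunmere=13 Fernhollow=20 Hollowpine=14 Ironridge=16 Juniper=22 → close Fernhollow (overflow 10)
  20÷4 = 5 each, +1 to first 0
Round 4: Dunmere=18 Hollowpine=19 Ironridge=21 Juniper=27 → close Juniper (overflow 15)
  27÷3 = 9 each, +1 to first 0
Round 5: Dunmere=27 Hollowpine=28 Ironridge=30 → close Hollowpine (overflow 19)
  28÷2 = 14 each, +1 to first 0
Round 6: Dunmere=41 Ironridge=44 → close Ironridge (overflow 33)
  44÷1 = 44 each, +1 to first 0

Closure order: Elkhorn, Briarlake, Fernhollow, Juniper, Hollowpine, Ironridge
Last habitat: Dunmere with 85 animals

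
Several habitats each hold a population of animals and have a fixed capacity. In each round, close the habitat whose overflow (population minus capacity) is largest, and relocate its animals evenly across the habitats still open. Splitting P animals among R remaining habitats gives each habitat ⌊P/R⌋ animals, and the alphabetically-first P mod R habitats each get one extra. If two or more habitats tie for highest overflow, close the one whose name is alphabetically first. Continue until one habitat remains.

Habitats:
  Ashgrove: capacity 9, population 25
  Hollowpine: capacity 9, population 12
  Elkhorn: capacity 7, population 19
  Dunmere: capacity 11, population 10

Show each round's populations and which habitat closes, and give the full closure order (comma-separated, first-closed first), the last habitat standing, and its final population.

Closure order: Ashgrove, Elkhorn, Hollowpine
Last habitat: Dunmere with 66 animals

Round 1: Ashgrove=25 Dunmere=10 Elkhorn=19 Hollowpine=12 → close Ashgrove (overflow 16)
  25÷3 = 8 each, +1 to first 1
Round 2: Dunmere=19 Elkhorn=27 Hollowpine=20 → close Elkhorn (overflow 20)
  27÷2 = 13 each, +1 to first 1
Round 3: Dunmere=33 Hollowpine=33 → close Hollowpine (overflow 24)
  33÷1 = 33 each, +1 to first 0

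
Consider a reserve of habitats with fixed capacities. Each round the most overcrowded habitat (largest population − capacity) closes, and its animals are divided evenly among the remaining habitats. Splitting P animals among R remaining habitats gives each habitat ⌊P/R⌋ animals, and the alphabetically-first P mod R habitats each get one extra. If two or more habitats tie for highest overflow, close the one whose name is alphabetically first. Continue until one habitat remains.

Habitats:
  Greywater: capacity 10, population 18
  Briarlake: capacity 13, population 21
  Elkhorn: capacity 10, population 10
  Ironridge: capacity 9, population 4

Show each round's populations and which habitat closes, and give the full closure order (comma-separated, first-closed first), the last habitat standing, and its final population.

Closure order: Briarlake, Greywater, Elkhorn
Last habitat: Ironridge with 53 animals

Round 1: Briarlake=21 Elkhorn=10 Greywater=18 Ironridge=4 → close Briarlake (overflow 8)
  21÷3 = 7 each, +1 to first 0
Round 2: Elkhorn=17 Greywater=25 Ironridge=11 → close Greywater (overflow 15)
  25÷2 = 12 each, +1 to first 1
Round 3: Elkhorn=30 Ironridge=23 → close Elkhorn (overflow 20)
  30÷1 = 30 each, +1 to first 0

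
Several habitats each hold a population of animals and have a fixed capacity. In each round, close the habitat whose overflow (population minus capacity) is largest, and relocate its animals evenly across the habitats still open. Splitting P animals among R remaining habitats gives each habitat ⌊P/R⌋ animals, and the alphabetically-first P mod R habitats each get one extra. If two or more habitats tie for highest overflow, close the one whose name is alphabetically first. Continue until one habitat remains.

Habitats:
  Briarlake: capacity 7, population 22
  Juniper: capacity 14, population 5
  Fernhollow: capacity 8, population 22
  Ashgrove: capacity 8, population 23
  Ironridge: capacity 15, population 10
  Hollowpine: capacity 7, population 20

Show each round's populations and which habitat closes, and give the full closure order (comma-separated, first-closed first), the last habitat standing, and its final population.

Closure order: Ashgrove, Briarlake, Fernhollow, Hollowpine, Ironridge
Last habitat: Juniper with 102 animals

Round 1: Ashgrove=23 Briarlake=22 Fernhollow=22 Hollowpine=20 Ironridge=10 Juniper=5 → close Ashgrove (overflow 15)
  23÷5 = 4 each, +1 to first 3
Round 2: Briarlake=27 Fernhollow=27 Hollowpine=25 Ironridge=14 Juniper=9 → close Briarlake (overflow 20)
  27÷4 = 6 each, +1 to first 3
Round 3: Fernhollow=34 Hollowpine=32 Ironridge=21 Juniper=15 → close Fernhollow (overflow 26)
  34÷3 = 11 each, +1 to first 1
Round 4: Hollowpine=44 Ironridge=32 Juniper=26 → close Hollowpine (overflow 37)
  44÷2 = 22 each, +1 to first 0
Round 5: Ironridge=54 Juniper=48 → close Ironridge (overflow 39)
  54÷1 = 54 each, +1 to first 0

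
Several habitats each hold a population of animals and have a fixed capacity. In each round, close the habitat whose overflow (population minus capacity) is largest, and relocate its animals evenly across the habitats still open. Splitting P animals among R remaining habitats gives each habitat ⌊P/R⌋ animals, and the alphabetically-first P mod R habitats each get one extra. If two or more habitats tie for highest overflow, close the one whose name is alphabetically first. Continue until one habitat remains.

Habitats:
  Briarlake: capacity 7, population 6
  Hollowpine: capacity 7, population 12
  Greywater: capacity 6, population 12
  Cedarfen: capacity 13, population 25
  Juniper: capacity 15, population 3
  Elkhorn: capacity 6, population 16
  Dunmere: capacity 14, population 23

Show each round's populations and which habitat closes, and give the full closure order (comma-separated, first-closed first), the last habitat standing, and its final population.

Closure order: Cedarfen, Elkhorn, Dunmere, Greywater, Hollowpine, Briarlake
Last habitat: Juniper with 97 animals

Round 1: Briarlake=6 Cedarfen=25 Dunmere=23 Elkhorn=16 Greywater=12 Hollowpine=12 Juniper=3 → close Cedarfen (overflow 12)
  25÷6 = 4 each, +1 to first 1
Round 2: Briarlake=11 Dunmere=27 Elkhorn=20 Greywater=16 Hollowpine=16 Juniper=7 → close Elkhorn (overflow 14)
  20÷5 = 4 each, +1 to first 0
Round 3: Briarlake=15 Dunmere=31 Greywater=20 Hollowpine=20 Juniper=11 → close Dunmere (overflow 17)
  31÷4 = 7 each, +1 to first 3
Round 4: Briarlake=23 Greywater=28 Hollowpine=28 Juniper=18 → close Greywater (overflow 22)
  28÷3 = 9 each, +1 to first 1
Round 5: Briarlake=33 Hollowpine=37 Juniper=27 → close Hollowpine (overflow 30)
  37÷2 = 18 each, +1 to first 1
Round 6: Briarlake=52 Juniper=45 → close Briarlake (overflow 45)
  52÷1 = 52 each, +1 to first 0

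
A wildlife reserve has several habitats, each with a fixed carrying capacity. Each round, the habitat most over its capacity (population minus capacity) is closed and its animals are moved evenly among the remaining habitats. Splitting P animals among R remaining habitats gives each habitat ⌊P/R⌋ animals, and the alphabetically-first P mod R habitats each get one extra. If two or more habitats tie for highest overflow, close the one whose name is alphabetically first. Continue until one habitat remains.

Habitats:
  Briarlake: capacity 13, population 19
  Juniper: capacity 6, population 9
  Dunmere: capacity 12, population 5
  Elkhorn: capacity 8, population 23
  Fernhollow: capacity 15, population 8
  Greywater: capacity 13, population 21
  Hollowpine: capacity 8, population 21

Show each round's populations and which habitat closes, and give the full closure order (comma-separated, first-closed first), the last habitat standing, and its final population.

Closure order: Elkhorn, Hollowpine, Greywater, Briarlake, Juniper, Dunmere
Last habitat: Fernhollow with 106 animals

Round 1: Briarlake=19 Dunmere=5 Elkhorn=23 Fernhollow=8 Greywater=21 Hollowpine=21 Juniper=9 → close Elkhorn (overflow 15)
  23÷6 = 3 each, +1 to first 5
Round 2: Briarlake=23 Dunmere=9 Fernhollow=12 Greywater=25 Hollowpine=25 Juniper=12 → close Hollowpine (overflow 17)
  25÷5 = 5 each, +1 to first 0
Round 3: Briarlake=28 Dunmere=14 Fernhollow=17 Greywater=30 Juniper=17 → close Greywater (overflow 17)
  30÷4 = 7 each, +1 to first 2
Round 4: Briarlake=36 Dunmere=22 Fernhollow=24 Juniper=24 → close Briarlake (overflow 23)
  36÷3 = 12 each, +1 to first 0
Round 5: Dunmere=34 Fernhollow=36 Juniper=36 → close Juniper (overflow 30)
  36÷2 = 18 each, +1 to first 0
Round 6: Dunmere=52 Fernhollow=54 → close Dunmere (overflow 40)
  52÷1 = 52 each, +1 to first 0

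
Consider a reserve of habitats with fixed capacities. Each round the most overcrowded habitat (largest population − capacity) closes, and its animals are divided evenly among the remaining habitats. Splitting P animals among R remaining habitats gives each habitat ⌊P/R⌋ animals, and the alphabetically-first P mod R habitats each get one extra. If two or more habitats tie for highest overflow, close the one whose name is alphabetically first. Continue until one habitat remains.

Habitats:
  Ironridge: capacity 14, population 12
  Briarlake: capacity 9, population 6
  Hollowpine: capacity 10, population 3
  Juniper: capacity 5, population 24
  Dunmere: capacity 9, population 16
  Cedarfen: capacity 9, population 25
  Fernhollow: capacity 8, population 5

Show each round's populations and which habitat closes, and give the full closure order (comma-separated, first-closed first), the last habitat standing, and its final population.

Closure order: Juniper, Cedarfen, Dunmere, Briarlake, Fernhollow, Ironridge
Last habitat: Hollowpine with 91 animals

Round 1: Briarlake=6 Cedarfen=25 Dunmere=16 Fernhollow=5 Hollowpine=3 Ironridge=12 Juniper=24 → close Juniper (overflow 19)
  24÷6 = 4 each, +1 to first 0
Round 2: Briarlake=10 Cedarfen=29 Dunmere=20 Fernhollow=9 Hollowpine=7 Ironridge=16 → close Cedarfen (overflow 20)
  29÷5 = 5 each, +1 to first 4
Round 3: Briarlake=16 Dunmere=26 Fernhollow=15 Hollowpine=13 Ironridge=21 → close Dunmere (overflow 17)
  26÷4 = 6 each, +1 to first 2
Round 4: Briarlake=23 Fernhollow=22 Hollowpine=19 Ironridge=27 → close Briarlake (overflow 14)
  23÷3 = 7 each, +1 to first 2
Round 5: Fernhollow=30 Hollowpine=27 Ironridge=34 → close Fernhollow (overflow 22)
  30÷2 = 15 each, +1 to first 0
Round 6: Hollowpine=42 Ironridge=49 → close Ironridge (overflow 35)
  49÷1 = 49 each, +1 to first 0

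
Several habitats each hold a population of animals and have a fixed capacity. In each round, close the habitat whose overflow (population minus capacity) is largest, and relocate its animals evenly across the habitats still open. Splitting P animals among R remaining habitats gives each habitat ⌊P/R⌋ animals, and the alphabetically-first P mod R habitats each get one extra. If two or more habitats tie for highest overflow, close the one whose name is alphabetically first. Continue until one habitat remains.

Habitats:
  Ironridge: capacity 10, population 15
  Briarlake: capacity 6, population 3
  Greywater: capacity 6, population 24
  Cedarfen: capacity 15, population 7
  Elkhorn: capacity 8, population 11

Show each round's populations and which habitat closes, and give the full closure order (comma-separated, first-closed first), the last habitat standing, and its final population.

Closure order: Greywater, Ironridge, Elkhorn, Briarlake
Last habitat: Cedarfen with 60 animals

Round 1: Briarlake=3 Cedarfen=7 Elkhorn=11 Greywater=24 Ironridge=15 → close Greywater (overflow 18)
  24÷4 = 6 each, +1 to first 0
Round 2: Briarlake=9 Cedarfen=13 Elkhorn=17 Ironridge=21 → close Ironridge (overflow 11)
  21÷3 = 7 each, +1 to first 0
Round 3: Briarlake=16 Cedarfen=20 Elkhorn=24 → close Elkhorn (overflow 16)
  24÷2 = 12 each, +1 to first 0
Round 4: Briarlake=28 Cedarfen=32 → close Briarlake (overflow 22)
  28÷1 = 28 each, +1 to first 0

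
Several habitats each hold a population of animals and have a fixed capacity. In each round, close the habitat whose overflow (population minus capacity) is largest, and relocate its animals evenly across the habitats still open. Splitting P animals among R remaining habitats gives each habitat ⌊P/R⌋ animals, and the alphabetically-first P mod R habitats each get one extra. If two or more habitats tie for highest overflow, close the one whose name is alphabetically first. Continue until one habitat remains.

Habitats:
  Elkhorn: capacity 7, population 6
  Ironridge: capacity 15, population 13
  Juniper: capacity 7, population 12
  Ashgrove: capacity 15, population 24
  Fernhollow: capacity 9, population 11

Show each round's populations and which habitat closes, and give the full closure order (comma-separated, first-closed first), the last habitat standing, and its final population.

Closure order: Ashgrove, Juniper, Fernhollow, Elkhorn
Last habitat: Ironridge with 66 animals

Round 1: Ashgrove=24 Elkhorn=6 Fernhollow=11 Ironridge=13 Juniper=12 → close Ashgrove (overflow 9)
  24÷4 = 6 each, +1 to first 0
Round 2: Elkhorn=12 Fernhollow=17 Ironridge=19 Juniper=18 → close Juniper (overflow 11)
  18÷3 = 6 each, +1 to first 0
Round 3: Elkhorn=18 Fernhollow=23 Ironridge=25 → close Fernhollow (overflow 14)
  23÷2 = 11 each, +1 to first 1
Round 4: Elkhorn=30 Ironridge=36 → close Elkhorn (overflow 23)
  30÷1 = 30 each, +1 to first 0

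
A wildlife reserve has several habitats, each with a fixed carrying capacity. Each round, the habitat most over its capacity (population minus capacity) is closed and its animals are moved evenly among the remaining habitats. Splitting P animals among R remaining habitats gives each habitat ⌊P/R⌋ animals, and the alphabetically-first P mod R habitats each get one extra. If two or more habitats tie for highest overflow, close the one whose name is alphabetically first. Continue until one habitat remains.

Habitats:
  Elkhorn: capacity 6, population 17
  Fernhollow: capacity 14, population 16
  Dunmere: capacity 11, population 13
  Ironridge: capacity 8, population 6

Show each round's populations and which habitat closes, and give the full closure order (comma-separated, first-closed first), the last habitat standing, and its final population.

Round 1: Dunmere=13 Elkhorn=17 Fernhollow=16 Ironridge=6 → close Elkhorn (overflow 11)
  17÷3 = 5 each, +1 to first 2
Round 2: Dunmere=19 Fernhollow=22 Ironridge=11 → close Dunmere (overflow 8)
  19÷2 = 9 each, +1 to first 1
Round 3: Fernhollow=32 Ironridge=20 → close Fernhollow (overflow 18)
  32÷1 = 32 each, +1 to first 0

Closure order: Elkhorn, Dunmere, Fernhollow
Last habitat: Ironridge with 52 animals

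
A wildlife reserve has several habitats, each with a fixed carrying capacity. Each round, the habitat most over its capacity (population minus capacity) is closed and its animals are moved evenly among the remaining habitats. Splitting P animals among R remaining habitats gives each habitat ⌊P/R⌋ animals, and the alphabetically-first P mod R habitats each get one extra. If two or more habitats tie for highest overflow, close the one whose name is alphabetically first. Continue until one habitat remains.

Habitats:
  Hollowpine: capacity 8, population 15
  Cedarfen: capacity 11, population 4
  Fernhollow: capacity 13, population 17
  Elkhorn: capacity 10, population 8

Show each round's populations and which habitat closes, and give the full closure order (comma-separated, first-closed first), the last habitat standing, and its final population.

Closure order: Hollowpine, Fernhollow, Elkhorn
Last habitat: Cedarfen with 44 animals

Round 1: Cedarfen=4 Elkhorn=8 Fernhollow=17 Hollowpine=15 → close Hollowpine (overflow 7)
  15÷3 = 5 each, +1 to first 0
Round 2: Cedarfen=9 Elkhorn=13 Fernhollow=22 → close Fernhollow (overflow 9)
  22÷2 = 11 each, +1 to first 0
Round 3: Cedarfen=20 Elkhorn=24 → close Elkhorn (overflow 14)
  24÷1 = 24 each, +1 to first 0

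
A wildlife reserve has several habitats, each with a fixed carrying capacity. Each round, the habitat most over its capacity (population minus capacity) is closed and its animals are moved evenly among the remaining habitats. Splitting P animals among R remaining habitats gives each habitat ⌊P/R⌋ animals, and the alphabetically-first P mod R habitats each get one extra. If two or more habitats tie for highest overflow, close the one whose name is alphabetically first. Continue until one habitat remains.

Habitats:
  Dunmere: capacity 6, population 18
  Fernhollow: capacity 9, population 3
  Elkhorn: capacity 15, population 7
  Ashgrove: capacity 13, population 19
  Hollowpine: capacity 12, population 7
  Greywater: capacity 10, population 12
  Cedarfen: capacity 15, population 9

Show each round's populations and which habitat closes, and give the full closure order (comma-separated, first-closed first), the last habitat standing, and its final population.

Closure order: Dunmere, Ashgrove, Greywater, Cedarfen, Elkhorn, Fernhollow
Last habitat: Hollowpine with 75 animals

Round 1: Ashgrove=19 Cedarfen=9 Dunmere=18 Elkhorn=7 Fernhollow=3 Greywater=12 Hollowpine=7 → close Dunmere (overflow 12)
  18÷6 = 3 each, +1 to first 0
Round 2: Ashgrove=22 Cedarfen=12 Elkhorn=10 Fernhollow=6 Greywater=15 Hollowpine=10 → close Ashgrove (overflow 9)
  22÷5 = 4 each, +1 to first 2
Round 3: Cedarfen=17 Elkhorn=15 Fernhollow=10 Greywater=19 Hollowpine=14 → close Greywater (overflow 9)
  19÷4 = 4 each, +1 to first 3
Round 4: Cedarfen=22 Elkhorn=20 Fernhollow=15 Hollowpine=18 → close Cedarfen (overflow 7)
  22÷3 = 7 each, +1 to first 1
Round 5: Elkhorn=28 Fernhollow=22 Hollowpine=25 → close Elkhorn (overflow 13)
  28÷2 = 14 each, +1 to first 0
Round 6: Fernhollow=36 Hollowpine=39 → close Fernhollow (overflow 27)
  36÷1 = 36 each, +1 to first 0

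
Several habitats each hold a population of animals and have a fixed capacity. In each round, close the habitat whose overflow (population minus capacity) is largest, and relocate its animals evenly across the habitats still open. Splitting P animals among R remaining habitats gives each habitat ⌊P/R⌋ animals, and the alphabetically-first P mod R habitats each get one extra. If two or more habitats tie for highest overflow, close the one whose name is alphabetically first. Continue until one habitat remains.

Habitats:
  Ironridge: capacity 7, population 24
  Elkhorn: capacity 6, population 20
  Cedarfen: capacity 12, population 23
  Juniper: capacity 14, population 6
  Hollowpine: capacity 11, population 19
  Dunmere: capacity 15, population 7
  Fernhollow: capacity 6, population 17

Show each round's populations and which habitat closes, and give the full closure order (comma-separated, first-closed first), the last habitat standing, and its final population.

Closure order: Ironridge, Elkhorn, Cedarfen, Fernhollow, Hollowpine, Dunmere
Last habitat: Juniper with 116 animals

Round 1: Cedarfen=23 Dunmere=7 Elkhorn=20 Fernhollow=17 Hollowpine=19 Ironridge=24 Juniper=6 → close Ironridge (overflow 17)
  24÷6 = 4 each, +1 to first 0
Round 2: Cedarfen=27 Dunmere=11 Elkhorn=24 Fernhollow=21 Hollowpine=23 Juniper=10 → close Elkhorn (overflow 18)
  24÷5 = 4 each, +1 to first 4
Round 3: Cedarfen=32 Dunmere=16 Fernhollow=26 Hollowpine=28 Juniper=14 → close Cedarfen (overflow 20)
  32÷4 = 8 each, +1 to first 0
Round 4: Dunmere=24 Fernhollow=34 Hollowpine=36 Juniper=22 → close Fernhollow (overflow 28)
  34÷3 = 11 each, +1 to first 1
Round 5: Dunmere=36 Hollowpine=47 Juniper=33 → close Hollowpine (overflow 36)
  47÷2 = 23 each, +1 to first 1
Round 6: Dunmere=60 Juniper=56 → close Dunmere (overflow 45)
  60÷1 = 60 each, +1 to first 0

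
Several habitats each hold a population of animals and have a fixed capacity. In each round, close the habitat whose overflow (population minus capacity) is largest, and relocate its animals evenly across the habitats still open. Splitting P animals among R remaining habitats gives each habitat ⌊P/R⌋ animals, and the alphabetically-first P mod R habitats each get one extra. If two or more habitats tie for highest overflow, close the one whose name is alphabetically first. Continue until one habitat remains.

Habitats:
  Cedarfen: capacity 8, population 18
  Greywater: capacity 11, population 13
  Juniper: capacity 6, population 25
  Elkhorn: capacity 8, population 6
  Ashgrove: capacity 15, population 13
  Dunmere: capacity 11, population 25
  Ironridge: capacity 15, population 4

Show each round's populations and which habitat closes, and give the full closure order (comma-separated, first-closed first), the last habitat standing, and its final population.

Round 1: Ashgrove=13 Cedarfen=18 Dunmere=25 Elkhorn=6 Greywater=13 Ironridge=4 Juniper=25 → close Juniper (overflow 19)
  25÷6 = 4 each, +1 to first 1
Round 2: Ashgrove=18 Cedarfen=22 Dunmere=29 Elkhorn=10 Greywater=17 Ironridge=8 → close Dunmere (overflow 18)
  29÷5 = 5 each, +1 to first 4
Round 3: Ashgrove=24 Cedarfen=28 Elkhorn=16 Greywater=23 Ironridge=13 → close Cedarfen (overflow 20)
  28÷4 = 7 each, +1 to first 0
Round 4: Ashgrove=31 Elkhorn=23 Greywater=30 Ironridge=20 → close Greywater (overflow 19)
  30÷3 = 10 each, +1 to first 0
Round 5: Ashgrove=41 Elkhorn=33 Ironridge=30 → close Ashgrove (overflow 26)
  41÷2 = 20 each, +1 to first 1
Round 6: Elkhorn=54 Ironridge=50 → close Elkhorn (overflow 46)
  54÷1 = 54 each, +1 to first 0

Closure order: Juniper, Dunmere, Cedarfen, Greywater, Ashgrove, Elkhorn
Last habitat: Ironridge with 104 animals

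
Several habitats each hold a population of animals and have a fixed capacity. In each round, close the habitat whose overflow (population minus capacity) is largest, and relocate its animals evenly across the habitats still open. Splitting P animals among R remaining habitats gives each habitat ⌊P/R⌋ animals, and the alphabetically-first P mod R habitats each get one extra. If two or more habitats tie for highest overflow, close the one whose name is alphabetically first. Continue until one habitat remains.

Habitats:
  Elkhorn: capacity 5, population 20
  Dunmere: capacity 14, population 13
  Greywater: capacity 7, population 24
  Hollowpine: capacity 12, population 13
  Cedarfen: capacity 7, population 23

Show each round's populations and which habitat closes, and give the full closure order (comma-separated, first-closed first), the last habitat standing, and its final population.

Round 1: Cedarfen=23 Dunmere=13 Elkhorn=20 Greywater=24 Hollowpine=13 → close Greywater (overflow 17)
  24÷4 = 6 each, +1 to first 0
Round 2: Cedarfen=29 Dunmere=19 Elkhorn=26 Hollowpine=19 → close Cedarfen (overflow 22)
  29÷3 = 9 each, +1 to first 2
Round 3: Dunmere=29 Elkhorn=36 Hollowpine=28 → close Elkhorn (overflow 31)
  36÷2 = 18 each, +1 to first 0
Round 4: Dunmere=47 Hollowpine=46 → close Hollowpine (overflow 34)
  46÷1 = 46 each, +1 to first 0

Closure order: Greywater, Cedarfen, Elkhorn, Hollowpine
Last habitat: Dunmere with 93 animals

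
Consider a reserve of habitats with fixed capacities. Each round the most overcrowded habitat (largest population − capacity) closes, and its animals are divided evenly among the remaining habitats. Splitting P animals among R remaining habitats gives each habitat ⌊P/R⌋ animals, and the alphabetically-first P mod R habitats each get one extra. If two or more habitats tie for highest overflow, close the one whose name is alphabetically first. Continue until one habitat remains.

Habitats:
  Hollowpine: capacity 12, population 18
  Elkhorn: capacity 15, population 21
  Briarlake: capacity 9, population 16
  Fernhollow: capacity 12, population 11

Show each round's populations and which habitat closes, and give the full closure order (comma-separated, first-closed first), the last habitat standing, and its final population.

Round 1: Briarlake=16 Elkhorn=21 Fernhollow=11 Hollowpine=18 → close Briarlake (overflow 7)
  16÷3 = 5 each, +1 to first 1
Round 2: Elkhorn=27 Fernhollow=16 Hollowpine=23 → close Elkhorn (overflow 12)
  27÷2 = 13 each, +1 to first 1
Round 3: Fernhollow=30 Hollowpine=36 → close Hollowpine (overflow 24)
  36÷1 = 36 each, +1 to first 0

Closure order: Briarlake, Elkhorn, Hollowpine
Last habitat: Fernhollow with 66 animals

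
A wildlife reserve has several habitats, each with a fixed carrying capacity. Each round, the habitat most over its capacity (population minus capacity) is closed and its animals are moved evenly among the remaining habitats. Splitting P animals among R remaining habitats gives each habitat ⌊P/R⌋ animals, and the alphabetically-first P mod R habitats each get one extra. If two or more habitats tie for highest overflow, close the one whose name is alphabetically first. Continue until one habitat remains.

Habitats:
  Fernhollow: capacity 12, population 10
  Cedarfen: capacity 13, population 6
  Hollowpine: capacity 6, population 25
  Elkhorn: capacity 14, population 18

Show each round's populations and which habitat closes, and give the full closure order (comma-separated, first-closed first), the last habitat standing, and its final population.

Round 1: Cedarfen=6 Elkhorn=18 Fernhollow=10 Hollowpine=25 → close Hollowpine (overflow 19)
  25÷3 = 8 each, +1 to first 1
Round 2: Cedarfen=15 Elkhorn=26 Fernhollow=18 → close Elkhorn (overflow 12)
  26÷2 = 13 each, +1 to first 0
Round 3: Cedarfen=28 Fernhollow=31 → close Fernhollow (overflow 19)
  31÷1 = 31 each, +1 to first 0

Closure order: Hollowpine, Elkhorn, Fernhollow
Last habitat: Cedarfen with 59 animals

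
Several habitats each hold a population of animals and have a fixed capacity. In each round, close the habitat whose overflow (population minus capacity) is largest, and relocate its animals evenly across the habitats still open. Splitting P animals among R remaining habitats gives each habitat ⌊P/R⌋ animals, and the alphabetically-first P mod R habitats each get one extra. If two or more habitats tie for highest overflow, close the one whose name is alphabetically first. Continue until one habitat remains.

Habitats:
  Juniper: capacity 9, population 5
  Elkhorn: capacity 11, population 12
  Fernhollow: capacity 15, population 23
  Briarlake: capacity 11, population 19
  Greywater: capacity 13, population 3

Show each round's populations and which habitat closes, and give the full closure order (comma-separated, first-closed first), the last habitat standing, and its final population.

Round 1: Briarlake=19 Elkhorn=12 Fernhollow=23 Greywater=3 Juniper=5 → close Briarlake (overflow 8)
  19÷4 = 4 each, +1 to first 3
Round 2: Elkhorn=17 Fernhollow=28 Greywater=8 Juniper=9 → close Fernhollow (overflow 13)
  28÷3 = 9 each, +1 to first 1
Round 3: Elkhorn=27 Greywater=17 Juniper=18 → close Elkhorn (overflow 16)
  27÷2 = 13 each, +1 to first 1
Round 4: Greywater=31 Juniper=31 → close Juniper (overflow 22)
  31÷1 = 31 each, +1 to first 0

Closure order: Briarlake, Fernhollow, Elkhorn, Juniper
Last habitat: Greywater with 62 animals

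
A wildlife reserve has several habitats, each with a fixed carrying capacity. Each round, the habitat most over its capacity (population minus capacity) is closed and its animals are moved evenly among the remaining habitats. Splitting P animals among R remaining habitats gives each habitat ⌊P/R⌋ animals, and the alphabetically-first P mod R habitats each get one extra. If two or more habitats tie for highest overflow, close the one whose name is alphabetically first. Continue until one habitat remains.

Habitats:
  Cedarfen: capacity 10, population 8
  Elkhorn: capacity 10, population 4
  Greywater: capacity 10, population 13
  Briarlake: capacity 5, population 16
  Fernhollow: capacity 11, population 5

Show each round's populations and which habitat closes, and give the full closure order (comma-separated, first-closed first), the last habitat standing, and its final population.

Closure order: Briarlake, Greywater, Cedarfen, Elkhorn
Last habitat: Fernhollow with 46 animals

Round 1: Briarlake=16 Cedarfen=8 Elkhorn=4 Fernhollow=5 Greywater=13 → close Briarlake (overflow 11)
  16÷4 = 4 each, +1 to first 0
Round 2: Cedarfen=12 Elkhorn=8 Fernhollow=9 Greywater=17 → close Greywater (overflow 7)
  17÷3 = 5 each, +1 to first 2
Round 3: Cedarfen=18 Elkhorn=14 Fernhollow=14 → close Cedarfen (overflow 8)
  18÷2 = 9 each, +1 to first 0
Round 4: Elkhorn=23 Fernhollow=23 → close Elkhorn (overflow 13)
  23÷1 = 23 each, +1 to first 0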